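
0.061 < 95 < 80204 True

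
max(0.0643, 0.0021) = 0.0643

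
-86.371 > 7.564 False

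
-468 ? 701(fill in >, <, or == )<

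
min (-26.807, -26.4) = -26.807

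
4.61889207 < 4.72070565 True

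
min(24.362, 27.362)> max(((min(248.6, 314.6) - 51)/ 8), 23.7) False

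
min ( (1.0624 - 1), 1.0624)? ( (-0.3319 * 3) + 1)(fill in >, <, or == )>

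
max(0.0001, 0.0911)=0.0911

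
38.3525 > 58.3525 False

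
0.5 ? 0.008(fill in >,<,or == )>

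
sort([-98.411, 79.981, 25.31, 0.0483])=[-98.411, 0.0483, 25.31, 79.981]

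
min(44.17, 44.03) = 44.03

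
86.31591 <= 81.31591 False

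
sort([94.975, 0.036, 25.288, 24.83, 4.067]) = [0.036, 4.067, 24.83, 25.288, 94.975]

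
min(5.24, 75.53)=5.24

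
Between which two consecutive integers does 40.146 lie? 40 and 41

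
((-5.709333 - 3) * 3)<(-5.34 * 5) False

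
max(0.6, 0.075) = 0.6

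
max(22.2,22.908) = 22.908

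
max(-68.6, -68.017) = -68.017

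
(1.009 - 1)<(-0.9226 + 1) True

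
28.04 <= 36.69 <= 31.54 False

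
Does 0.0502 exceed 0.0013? Yes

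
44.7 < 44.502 False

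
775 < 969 True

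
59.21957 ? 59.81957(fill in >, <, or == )<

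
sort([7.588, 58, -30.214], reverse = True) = [58, 7.588, -30.214]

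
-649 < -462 True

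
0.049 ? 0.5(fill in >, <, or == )<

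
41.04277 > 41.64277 False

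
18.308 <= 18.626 True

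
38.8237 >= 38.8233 True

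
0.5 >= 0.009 True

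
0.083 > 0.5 False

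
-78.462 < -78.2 True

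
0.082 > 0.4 False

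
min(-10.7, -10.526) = -10.7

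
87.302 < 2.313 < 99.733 False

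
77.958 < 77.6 False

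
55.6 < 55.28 False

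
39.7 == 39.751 False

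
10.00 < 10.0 False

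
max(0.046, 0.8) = 0.8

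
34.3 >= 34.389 False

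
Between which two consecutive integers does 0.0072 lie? 0 and 1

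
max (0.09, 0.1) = 0.1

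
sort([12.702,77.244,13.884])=[12.702,13.884,77.244]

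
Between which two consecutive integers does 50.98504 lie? 50 and 51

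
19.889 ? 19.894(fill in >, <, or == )<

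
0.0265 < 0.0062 False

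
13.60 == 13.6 True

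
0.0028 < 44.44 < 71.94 True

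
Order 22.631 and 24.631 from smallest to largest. 22.631, 24.631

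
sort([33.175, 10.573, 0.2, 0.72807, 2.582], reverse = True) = [33.175, 10.573, 2.582, 0.72807, 0.2]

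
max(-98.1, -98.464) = -98.1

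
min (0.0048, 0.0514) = 0.0048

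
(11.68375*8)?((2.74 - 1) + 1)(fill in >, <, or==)>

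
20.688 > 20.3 True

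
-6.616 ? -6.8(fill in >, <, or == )>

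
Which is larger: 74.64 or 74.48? 74.64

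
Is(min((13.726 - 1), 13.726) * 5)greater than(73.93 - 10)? No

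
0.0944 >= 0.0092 True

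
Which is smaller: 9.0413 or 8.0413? 8.0413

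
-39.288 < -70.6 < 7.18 False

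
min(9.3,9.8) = 9.3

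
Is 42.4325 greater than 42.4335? No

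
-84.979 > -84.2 False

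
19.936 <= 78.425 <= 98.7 True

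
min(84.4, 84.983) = 84.4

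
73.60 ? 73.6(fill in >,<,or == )==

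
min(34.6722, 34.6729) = 34.6722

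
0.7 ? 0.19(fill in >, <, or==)>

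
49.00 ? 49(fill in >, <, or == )==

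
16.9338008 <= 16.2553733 False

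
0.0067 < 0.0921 True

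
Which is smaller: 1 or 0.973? 0.973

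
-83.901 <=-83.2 True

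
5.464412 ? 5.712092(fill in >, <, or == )<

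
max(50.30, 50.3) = 50.3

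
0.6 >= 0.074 True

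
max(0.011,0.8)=0.8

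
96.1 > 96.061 True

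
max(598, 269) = 598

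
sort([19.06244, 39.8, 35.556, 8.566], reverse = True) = [39.8, 35.556, 19.06244, 8.566]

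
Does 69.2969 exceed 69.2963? Yes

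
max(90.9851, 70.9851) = 90.9851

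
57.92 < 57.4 False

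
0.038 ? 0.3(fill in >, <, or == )<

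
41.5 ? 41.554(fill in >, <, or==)<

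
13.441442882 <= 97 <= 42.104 False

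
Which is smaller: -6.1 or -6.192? -6.192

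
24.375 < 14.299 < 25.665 False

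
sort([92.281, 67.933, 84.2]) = [67.933, 84.2, 92.281]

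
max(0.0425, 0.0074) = 0.0425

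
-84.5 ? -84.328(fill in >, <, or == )<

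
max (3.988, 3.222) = 3.988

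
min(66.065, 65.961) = 65.961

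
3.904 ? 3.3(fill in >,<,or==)>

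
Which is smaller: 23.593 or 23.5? 23.5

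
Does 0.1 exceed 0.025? Yes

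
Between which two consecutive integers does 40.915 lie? 40 and 41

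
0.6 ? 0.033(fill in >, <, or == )>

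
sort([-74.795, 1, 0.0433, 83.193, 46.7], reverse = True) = [83.193, 46.7, 1, 0.0433, -74.795]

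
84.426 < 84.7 True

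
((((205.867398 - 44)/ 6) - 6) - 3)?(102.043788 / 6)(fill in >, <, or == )>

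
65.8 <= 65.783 False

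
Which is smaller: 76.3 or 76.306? 76.3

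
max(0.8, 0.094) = 0.8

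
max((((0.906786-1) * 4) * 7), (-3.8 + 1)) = -2.609992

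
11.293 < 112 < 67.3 False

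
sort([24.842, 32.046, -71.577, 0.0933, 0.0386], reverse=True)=[32.046, 24.842, 0.0933, 0.0386, -71.577]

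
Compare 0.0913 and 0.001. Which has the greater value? 0.0913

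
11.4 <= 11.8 True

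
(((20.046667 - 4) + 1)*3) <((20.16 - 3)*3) True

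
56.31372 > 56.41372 False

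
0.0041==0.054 False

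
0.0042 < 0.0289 True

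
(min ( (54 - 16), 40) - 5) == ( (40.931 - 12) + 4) False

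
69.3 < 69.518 True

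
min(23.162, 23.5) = 23.162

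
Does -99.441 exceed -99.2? No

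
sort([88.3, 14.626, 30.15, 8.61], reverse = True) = [88.3, 30.15, 14.626, 8.61]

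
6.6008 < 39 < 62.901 True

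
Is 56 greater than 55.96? Yes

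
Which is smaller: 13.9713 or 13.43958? 13.43958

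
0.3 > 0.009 True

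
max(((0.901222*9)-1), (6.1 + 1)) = 7.110998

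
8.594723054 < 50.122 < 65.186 True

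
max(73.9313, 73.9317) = 73.9317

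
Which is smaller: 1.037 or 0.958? 0.958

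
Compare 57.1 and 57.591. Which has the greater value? 57.591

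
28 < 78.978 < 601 True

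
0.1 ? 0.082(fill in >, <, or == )>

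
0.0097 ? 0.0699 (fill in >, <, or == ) <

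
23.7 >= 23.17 True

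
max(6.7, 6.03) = 6.7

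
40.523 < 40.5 False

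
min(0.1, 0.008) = 0.008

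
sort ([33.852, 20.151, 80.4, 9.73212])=[9.73212, 20.151, 33.852, 80.4]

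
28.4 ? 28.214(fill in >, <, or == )>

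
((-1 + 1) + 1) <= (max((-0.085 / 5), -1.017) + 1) False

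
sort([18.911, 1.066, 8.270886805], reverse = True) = [18.911, 8.270886805, 1.066]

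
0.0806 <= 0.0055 False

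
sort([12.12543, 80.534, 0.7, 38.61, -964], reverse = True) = [80.534, 38.61, 12.12543, 0.7, -964]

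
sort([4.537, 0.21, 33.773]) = [0.21, 4.537, 33.773]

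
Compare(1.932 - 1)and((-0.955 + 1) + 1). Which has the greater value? ((-0.955 + 1) + 1)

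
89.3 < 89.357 True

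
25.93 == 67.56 False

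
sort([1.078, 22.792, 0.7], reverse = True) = [22.792, 1.078, 0.7]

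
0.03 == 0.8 False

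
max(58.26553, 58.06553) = 58.26553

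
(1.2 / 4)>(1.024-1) True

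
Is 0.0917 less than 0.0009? No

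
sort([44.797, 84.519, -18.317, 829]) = [-18.317, 44.797, 84.519, 829]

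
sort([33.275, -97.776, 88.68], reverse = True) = [88.68, 33.275, -97.776]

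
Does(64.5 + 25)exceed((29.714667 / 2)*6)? Yes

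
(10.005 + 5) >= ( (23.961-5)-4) True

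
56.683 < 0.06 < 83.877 False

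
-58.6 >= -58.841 True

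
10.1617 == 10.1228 False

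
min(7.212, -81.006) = -81.006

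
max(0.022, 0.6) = 0.6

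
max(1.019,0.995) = 1.019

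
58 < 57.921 False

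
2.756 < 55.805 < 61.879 True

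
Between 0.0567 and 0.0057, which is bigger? 0.0567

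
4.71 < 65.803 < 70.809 True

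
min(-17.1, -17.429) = -17.429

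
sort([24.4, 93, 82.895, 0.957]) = [0.957, 24.4, 82.895, 93]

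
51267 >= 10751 True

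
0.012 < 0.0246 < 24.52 True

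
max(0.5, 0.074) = 0.5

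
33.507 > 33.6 False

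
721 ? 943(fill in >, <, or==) <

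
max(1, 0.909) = 1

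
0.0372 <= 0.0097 False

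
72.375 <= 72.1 False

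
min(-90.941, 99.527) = -90.941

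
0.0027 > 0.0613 False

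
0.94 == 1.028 False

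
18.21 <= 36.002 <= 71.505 True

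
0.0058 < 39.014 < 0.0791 False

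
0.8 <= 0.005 False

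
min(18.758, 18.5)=18.5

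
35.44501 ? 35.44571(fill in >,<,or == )<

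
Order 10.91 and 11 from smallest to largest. 10.91, 11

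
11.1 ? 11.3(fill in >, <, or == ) <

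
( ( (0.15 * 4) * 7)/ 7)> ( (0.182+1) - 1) True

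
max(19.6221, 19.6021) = 19.6221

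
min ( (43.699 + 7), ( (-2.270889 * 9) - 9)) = -29.438001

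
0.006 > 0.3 False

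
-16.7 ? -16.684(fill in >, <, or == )<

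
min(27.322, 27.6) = 27.322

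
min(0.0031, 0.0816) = 0.0031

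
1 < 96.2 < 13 False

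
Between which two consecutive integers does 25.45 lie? 25 and 26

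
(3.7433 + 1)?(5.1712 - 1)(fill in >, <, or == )>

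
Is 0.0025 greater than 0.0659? No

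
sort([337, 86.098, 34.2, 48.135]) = [34.2, 48.135, 86.098, 337]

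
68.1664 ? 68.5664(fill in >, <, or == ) <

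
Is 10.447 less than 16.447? Yes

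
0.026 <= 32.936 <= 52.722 True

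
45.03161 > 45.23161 False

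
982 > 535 True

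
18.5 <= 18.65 True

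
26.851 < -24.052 False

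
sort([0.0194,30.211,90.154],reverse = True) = [90.154,30.211,0.0194]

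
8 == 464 False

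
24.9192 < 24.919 False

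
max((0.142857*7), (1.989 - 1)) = 0.999999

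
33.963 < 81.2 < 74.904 False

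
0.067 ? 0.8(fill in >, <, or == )<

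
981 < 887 False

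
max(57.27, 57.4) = 57.4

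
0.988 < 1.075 True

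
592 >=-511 True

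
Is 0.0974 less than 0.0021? No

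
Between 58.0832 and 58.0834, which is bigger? 58.0834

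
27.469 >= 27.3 True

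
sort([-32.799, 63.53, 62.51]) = [-32.799, 62.51, 63.53]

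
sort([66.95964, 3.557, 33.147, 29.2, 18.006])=[3.557, 18.006, 29.2, 33.147, 66.95964]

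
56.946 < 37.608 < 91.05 False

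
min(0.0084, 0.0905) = 0.0084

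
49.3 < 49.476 True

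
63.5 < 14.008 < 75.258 False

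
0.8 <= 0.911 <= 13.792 True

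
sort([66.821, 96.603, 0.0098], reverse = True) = [96.603, 66.821, 0.0098]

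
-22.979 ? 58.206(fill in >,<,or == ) <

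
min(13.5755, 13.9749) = 13.5755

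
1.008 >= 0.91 True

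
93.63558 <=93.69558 True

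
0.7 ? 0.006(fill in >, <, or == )>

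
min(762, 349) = 349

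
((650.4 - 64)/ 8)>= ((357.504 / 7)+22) True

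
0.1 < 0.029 False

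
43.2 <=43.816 True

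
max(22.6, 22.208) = 22.6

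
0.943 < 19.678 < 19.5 False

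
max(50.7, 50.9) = 50.9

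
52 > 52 False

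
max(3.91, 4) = 4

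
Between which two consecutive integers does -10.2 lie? -11 and -10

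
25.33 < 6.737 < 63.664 False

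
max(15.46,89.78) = 89.78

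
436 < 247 False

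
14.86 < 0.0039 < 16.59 False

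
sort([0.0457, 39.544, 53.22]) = [0.0457, 39.544, 53.22]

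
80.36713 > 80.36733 False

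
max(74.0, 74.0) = 74.0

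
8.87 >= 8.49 True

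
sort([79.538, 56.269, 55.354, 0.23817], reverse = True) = [79.538, 56.269, 55.354, 0.23817]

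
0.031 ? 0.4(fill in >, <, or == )<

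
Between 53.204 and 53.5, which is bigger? 53.5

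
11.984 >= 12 False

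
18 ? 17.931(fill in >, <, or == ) >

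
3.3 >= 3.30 True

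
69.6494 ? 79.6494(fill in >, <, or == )<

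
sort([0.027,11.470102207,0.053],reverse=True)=[11.470102207,0.053,0.027]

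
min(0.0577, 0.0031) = 0.0031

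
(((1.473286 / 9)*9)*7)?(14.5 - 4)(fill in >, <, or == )<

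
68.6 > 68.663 False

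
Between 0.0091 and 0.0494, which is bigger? 0.0494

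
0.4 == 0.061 False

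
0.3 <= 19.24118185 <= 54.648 True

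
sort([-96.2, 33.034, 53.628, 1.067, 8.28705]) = [-96.2, 1.067, 8.28705, 33.034, 53.628]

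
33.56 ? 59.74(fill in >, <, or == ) <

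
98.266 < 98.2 False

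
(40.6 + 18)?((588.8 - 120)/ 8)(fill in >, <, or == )==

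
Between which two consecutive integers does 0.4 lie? 0 and 1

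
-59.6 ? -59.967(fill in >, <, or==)>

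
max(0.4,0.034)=0.4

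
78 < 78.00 False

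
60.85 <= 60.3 False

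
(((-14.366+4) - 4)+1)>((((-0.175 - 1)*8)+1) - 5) True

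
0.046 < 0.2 True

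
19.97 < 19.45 False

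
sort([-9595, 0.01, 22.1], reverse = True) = [22.1, 0.01, -9595]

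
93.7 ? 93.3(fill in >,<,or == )>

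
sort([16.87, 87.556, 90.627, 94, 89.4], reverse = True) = [94, 90.627, 89.4, 87.556, 16.87]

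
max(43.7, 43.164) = 43.7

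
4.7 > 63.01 False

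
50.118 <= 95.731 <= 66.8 False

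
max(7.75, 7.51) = 7.75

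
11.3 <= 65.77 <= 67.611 True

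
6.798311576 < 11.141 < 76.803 True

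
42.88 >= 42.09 True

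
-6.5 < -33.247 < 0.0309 False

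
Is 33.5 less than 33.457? No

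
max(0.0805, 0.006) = 0.0805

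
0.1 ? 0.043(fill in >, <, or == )>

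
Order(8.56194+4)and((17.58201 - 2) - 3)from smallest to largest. (8.56194+4), ((17.58201 - 2) - 3)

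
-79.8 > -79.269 False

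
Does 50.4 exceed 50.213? Yes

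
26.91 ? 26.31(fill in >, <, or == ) >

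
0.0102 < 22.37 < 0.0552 False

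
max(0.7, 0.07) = 0.7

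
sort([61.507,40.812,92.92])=[40.812,61.507,92.92]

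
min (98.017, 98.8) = 98.017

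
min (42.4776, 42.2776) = 42.2776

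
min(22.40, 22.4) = 22.40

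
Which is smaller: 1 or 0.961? 0.961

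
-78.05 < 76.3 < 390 True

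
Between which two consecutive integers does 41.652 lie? 41 and 42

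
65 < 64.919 False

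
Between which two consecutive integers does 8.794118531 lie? 8 and 9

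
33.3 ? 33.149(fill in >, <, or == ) >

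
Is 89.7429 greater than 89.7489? No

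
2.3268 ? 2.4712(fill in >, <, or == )<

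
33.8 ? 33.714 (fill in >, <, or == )>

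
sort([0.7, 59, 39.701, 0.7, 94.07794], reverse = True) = [94.07794, 59, 39.701, 0.7, 0.7]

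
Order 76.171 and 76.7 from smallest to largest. 76.171, 76.7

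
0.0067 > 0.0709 False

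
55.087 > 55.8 False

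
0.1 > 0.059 True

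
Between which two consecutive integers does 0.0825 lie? 0 and 1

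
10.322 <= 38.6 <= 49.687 True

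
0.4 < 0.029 False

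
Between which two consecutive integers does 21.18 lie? 21 and 22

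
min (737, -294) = -294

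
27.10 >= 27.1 True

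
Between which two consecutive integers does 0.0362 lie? 0 and 1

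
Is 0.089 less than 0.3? Yes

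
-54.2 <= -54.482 False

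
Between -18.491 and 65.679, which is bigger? 65.679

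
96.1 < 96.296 True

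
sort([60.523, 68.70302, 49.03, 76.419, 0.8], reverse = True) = [76.419, 68.70302, 60.523, 49.03, 0.8]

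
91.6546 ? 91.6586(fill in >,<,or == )<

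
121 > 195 False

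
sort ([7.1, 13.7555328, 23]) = [7.1, 13.7555328, 23]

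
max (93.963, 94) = 94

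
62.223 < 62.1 False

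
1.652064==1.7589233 False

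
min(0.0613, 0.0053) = 0.0053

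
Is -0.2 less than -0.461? No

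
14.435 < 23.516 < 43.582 True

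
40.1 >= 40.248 False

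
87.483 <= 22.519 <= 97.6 False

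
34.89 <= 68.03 True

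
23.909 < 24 True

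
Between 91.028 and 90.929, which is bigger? 91.028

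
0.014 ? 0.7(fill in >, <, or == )<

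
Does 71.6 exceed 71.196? Yes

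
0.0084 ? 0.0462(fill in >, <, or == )<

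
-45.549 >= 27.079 False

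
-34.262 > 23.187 False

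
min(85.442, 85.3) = 85.3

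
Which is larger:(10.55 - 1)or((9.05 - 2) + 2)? (10.55 - 1)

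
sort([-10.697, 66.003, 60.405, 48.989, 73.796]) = [-10.697, 48.989, 60.405, 66.003, 73.796]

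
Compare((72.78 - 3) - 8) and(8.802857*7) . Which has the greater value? ((72.78 - 3) - 8)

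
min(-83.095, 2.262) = -83.095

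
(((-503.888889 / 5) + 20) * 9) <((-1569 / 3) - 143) True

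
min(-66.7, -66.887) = -66.887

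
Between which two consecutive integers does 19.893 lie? 19 and 20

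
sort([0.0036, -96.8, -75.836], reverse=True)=[0.0036, -75.836, -96.8]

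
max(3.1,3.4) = 3.4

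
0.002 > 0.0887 False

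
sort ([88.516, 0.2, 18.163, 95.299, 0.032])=[0.032, 0.2, 18.163, 88.516, 95.299]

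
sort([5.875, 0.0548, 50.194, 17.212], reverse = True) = [50.194, 17.212, 5.875, 0.0548]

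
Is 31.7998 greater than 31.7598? Yes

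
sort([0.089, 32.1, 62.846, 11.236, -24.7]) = [-24.7, 0.089, 11.236, 32.1, 62.846]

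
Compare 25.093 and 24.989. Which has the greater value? 25.093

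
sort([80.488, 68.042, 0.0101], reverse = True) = [80.488, 68.042, 0.0101]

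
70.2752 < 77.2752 True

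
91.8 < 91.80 False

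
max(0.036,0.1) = 0.1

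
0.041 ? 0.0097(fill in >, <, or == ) >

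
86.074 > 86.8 False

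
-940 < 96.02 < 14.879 False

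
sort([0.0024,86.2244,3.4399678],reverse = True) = [86.2244,3.4399678,0.0024]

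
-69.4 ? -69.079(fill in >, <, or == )<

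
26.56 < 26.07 False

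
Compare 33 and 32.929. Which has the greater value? 33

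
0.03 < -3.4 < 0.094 False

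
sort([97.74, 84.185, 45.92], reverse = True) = [97.74, 84.185, 45.92]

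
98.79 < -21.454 False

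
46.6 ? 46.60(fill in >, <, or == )==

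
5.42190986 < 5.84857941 True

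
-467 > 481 False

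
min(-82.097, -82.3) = -82.3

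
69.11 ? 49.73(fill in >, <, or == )>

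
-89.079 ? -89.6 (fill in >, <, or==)>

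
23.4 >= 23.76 False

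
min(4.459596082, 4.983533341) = 4.459596082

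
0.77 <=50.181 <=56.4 True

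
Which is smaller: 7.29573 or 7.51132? 7.29573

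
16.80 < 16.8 False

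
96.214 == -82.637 False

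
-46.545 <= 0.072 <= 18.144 True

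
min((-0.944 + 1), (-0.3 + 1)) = 0.056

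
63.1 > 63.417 False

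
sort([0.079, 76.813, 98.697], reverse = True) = [98.697, 76.813, 0.079]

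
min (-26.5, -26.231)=-26.5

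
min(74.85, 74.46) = 74.46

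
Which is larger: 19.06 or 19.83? 19.83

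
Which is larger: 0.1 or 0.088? 0.1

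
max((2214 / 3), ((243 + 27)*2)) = 738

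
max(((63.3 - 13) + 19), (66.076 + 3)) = 69.3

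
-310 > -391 True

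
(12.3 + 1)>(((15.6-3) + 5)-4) False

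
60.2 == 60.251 False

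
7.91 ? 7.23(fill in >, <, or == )>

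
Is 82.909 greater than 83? No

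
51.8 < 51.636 False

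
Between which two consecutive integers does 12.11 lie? 12 and 13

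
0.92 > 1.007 False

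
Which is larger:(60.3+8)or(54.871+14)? (54.871+14)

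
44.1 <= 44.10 True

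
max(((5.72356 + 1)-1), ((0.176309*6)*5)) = 5.72356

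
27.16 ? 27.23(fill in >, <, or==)<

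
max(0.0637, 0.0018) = 0.0637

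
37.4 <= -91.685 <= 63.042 False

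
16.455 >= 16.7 False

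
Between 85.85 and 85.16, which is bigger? 85.85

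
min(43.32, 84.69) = 43.32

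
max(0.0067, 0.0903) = 0.0903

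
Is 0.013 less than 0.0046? No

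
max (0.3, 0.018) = 0.3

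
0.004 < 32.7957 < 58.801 True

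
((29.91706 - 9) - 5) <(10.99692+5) True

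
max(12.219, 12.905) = 12.905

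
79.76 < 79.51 False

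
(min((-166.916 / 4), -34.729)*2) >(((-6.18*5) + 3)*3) True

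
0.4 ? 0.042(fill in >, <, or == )>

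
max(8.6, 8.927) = 8.927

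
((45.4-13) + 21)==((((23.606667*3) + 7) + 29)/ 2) False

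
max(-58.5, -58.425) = -58.425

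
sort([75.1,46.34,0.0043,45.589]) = [0.0043,45.589,46.34,75.1]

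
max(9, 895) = 895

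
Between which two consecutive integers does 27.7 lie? 27 and 28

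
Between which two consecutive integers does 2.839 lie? 2 and 3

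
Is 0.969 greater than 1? No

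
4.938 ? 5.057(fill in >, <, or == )<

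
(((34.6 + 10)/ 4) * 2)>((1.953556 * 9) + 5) False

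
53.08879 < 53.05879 False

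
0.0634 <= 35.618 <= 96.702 True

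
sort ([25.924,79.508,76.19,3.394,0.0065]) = [0.0065,3.394,25.924,76.19,79.508]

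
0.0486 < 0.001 False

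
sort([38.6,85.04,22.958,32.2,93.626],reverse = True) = [93.626,85.04,38.6,32.2,22.958]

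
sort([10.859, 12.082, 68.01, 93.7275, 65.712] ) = [10.859, 12.082, 65.712, 68.01, 93.7275]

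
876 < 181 False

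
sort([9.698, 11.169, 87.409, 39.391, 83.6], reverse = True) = [87.409, 83.6, 39.391, 11.169, 9.698]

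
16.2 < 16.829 True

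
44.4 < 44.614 True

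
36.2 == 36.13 False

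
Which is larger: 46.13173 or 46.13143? 46.13173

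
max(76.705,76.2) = 76.705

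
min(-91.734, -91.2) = -91.734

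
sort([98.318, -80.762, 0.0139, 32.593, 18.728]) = [-80.762, 0.0139, 18.728, 32.593, 98.318]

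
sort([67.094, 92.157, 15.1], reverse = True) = [92.157, 67.094, 15.1]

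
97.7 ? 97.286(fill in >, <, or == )>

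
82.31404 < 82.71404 True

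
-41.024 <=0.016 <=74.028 True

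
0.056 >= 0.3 False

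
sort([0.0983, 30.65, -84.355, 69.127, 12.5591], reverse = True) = [69.127, 30.65, 12.5591, 0.0983, -84.355]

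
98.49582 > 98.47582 True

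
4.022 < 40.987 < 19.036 False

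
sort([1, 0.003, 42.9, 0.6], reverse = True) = [42.9, 1, 0.6, 0.003]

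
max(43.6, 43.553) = 43.6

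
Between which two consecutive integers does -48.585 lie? -49 and -48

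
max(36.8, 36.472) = 36.8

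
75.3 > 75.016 True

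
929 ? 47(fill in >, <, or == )>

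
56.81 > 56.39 True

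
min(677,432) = 432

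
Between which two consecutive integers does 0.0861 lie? 0 and 1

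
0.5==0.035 False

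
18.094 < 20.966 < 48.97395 True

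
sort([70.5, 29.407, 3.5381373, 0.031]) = [0.031, 3.5381373, 29.407, 70.5]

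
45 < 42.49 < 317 False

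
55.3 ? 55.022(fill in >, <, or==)>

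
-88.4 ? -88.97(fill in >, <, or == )>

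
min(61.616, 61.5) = 61.5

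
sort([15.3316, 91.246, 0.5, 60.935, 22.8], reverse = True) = [91.246, 60.935, 22.8, 15.3316, 0.5]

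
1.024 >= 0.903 True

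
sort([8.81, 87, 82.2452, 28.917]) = [8.81, 28.917, 82.2452, 87]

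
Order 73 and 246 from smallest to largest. 73, 246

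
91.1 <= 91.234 True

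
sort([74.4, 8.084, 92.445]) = [8.084, 74.4, 92.445]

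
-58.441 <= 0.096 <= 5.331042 True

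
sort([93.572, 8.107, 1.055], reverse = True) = [93.572, 8.107, 1.055]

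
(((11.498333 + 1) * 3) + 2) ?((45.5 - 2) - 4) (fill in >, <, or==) <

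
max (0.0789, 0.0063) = 0.0789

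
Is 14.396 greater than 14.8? No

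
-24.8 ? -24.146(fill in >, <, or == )<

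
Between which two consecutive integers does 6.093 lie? 6 and 7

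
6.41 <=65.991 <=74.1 True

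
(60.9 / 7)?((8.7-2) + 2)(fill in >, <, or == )==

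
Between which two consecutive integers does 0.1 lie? 0 and 1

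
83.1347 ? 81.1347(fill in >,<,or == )>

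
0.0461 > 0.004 True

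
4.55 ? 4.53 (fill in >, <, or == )>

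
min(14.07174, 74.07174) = 14.07174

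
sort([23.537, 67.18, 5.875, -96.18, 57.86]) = [-96.18, 5.875, 23.537, 57.86, 67.18]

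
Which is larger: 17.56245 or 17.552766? 17.56245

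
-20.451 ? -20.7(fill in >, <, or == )>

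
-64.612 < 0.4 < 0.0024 False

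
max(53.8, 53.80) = 53.80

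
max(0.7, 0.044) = 0.7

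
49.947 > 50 False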